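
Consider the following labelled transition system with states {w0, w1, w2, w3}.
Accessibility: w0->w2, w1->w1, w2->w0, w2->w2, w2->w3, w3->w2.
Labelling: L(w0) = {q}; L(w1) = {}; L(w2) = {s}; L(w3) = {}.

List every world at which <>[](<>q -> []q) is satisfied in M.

Let φ = <>[](<>q -> []q). Evaluate φ at each world:
  w0 (successors {w2}): φ is false.
  w1 (successors {w1}): φ is true.
  w2 (successors {w0, w2, w3}): φ is false.
  w3 (successors {w2}): φ is false.
For instance, at w0:
  At w0: <>[](<>q -> []q) requires [](<>q -> []q) at some successor in {w2}.
    At w2: [](<>q -> []q) is false.
  So <>[](<>q -> []q) is false at w0.
Satisfying worlds: {w1}

w1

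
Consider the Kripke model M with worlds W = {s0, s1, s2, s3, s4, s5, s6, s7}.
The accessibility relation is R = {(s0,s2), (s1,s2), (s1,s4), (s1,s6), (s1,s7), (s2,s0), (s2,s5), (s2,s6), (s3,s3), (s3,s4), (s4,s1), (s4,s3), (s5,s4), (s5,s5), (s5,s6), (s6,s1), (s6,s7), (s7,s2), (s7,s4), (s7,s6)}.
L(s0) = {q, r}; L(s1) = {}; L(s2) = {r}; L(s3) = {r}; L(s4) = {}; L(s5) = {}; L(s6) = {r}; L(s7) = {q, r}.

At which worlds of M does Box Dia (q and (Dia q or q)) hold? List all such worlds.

s0

Recall that Box ψ holds at a world iff ψ holds at every accessible world, and Dia ψ holds iff ψ holds at some accessible world.
Let φ = Box Dia (q and (Dia q or q)). Evaluate φ at each world:
  s0 (successors {s2}): φ is true.
  s1 (successors {s2, s4, s6, s7}): φ is false.
  s2 (successors {s0, s5, s6}): φ is false.
  s3 (successors {s3, s4}): φ is false.
  s4 (successors {s1, s3}): φ is false.
  s5 (successors {s4, s5, s6}): φ is false.
  s6 (successors {s1, s7}): φ is false.
  s7 (successors {s2, s4, s6}): φ is false.
For instance, at s0:
  At s0: Box Dia (q and (Dia q or q)) requires Dia (q and (Dia q or q)) at every successor {s2}.
      At s2: Dia (q and (Dia q or q)) requires q and (Dia q or q) at some successor in {s0, s5, s6}.
        q and (Dia q or q) holds at s0, so Dia (q and (Dia q or q)) is true at s2.
  So Box Dia (q and (Dia q or q)) is true at s0.
Satisfying worlds: {s0}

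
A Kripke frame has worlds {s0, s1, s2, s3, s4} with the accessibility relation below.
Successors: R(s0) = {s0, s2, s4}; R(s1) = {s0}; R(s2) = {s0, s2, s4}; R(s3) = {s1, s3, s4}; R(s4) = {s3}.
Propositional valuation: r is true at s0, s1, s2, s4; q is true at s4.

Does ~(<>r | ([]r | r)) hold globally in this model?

Recall that []ψ holds at a world iff ψ holds at every accessible world, and <>ψ holds iff ψ holds at some accessible world.
Let φ = ~(<>r | ([]r | r)). Evaluate φ at each world:
  s0 (successors {s0, s2, s4}): φ is false.
  s1 (successors {s0}): φ is false.
  s2 (successors {s0, s2, s4}): φ is false.
  s3 (successors {s1, s3, s4}): φ is false.
  s4 (successors {s3}): φ is false.
Detail at s0 (counterexample):
  At s0: <>r | ([]r | r) is true, so ~(<>r | ([]r | r)) is false.
    At s0: <>r is true, []r | r is true, so <>r | ([]r | r) is true.
      At s0: <>r requires r at some successor in {s0, s2, s4}.
        r holds at s0, so <>r is true at s0.
      At s0: []r is true, r is true, so []r | r is true.

No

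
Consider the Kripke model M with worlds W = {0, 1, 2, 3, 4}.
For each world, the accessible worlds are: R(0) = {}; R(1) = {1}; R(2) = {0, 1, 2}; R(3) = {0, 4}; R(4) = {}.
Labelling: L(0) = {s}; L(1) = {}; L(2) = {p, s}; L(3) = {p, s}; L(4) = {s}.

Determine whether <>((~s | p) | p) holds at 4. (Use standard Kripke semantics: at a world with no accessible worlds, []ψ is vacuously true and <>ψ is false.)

No

At 4: no accessible worlds, so <>((~s | p) | p) is false.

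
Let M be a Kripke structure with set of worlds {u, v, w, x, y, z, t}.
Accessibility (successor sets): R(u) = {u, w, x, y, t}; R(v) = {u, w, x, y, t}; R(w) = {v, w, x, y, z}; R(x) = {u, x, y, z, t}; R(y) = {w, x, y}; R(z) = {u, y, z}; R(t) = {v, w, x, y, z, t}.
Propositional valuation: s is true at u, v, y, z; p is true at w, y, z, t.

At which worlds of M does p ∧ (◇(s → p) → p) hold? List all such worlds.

Let φ = p ∧ (◇(s → p) → p). Evaluate φ at each world:
  u (successors {u, w, x, y, t}): φ is false.
  v (successors {u, w, x, y, t}): φ is false.
  w (successors {v, w, x, y, z}): φ is true.
  x (successors {u, x, y, z, t}): φ is false.
  y (successors {w, x, y}): φ is true.
  z (successors {u, y, z}): φ is true.
  t (successors {v, w, x, y, z, t}): φ is true.
For instance, at t:
  At t: p is true, ◇(s → p) → p is true, so p ∧ (◇(s → p) → p) is true.
    At t: ◇(s → p) is true, p is true, so ◇(s → p) → p is true.
      At t: ◇(s → p) requires s → p at some successor in {v, w, x, y, z, t}.
        s → p holds at w, so ◇(s → p) is true at t.
Satisfying worlds: {w, y, z, t}

w, y, z, t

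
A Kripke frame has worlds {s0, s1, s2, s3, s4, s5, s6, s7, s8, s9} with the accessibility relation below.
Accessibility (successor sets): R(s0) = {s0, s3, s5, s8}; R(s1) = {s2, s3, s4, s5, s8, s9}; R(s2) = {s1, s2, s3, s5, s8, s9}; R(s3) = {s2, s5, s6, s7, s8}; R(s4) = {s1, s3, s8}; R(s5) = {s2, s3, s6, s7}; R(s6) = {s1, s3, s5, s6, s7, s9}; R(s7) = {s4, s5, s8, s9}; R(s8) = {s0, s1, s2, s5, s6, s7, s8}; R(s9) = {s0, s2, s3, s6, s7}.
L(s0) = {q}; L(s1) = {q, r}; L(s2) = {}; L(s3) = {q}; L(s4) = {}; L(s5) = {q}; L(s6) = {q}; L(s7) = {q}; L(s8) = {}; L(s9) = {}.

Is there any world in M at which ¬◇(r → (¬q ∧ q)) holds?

Let φ = ¬◇(r → (¬q ∧ q)). Evaluate φ at each world:
  s0 (successors {s0, s3, s5, s8}): φ is false.
  s1 (successors {s2, s3, s4, s5, s8, s9}): φ is false.
  s2 (successors {s1, s2, s3, s5, s8, s9}): φ is false.
  s3 (successors {s2, s5, s6, s7, s8}): φ is false.
  s4 (successors {s1, s3, s8}): φ is false.
  s5 (successors {s2, s3, s6, s7}): φ is false.
  s6 (successors {s1, s3, s5, s6, s7, s9}): φ is false.
  s7 (successors {s4, s5, s8, s9}): φ is false.
  s8 (successors {s0, s1, s2, s5, s6, s7, s8}): φ is false.
  s9 (successors {s0, s2, s3, s6, s7}): φ is false.
For instance, at s0:
  At s0: ◇(r → (¬q ∧ q)) is true, so ¬◇(r → (¬q ∧ q)) is false.
    At s0: ◇(r → (¬q ∧ q)) requires r → (¬q ∧ q) at some successor in {s0, s3, s5, s8}.
      r → (¬q ∧ q) holds at s0, so ◇(r → (¬q ∧ q)) is true at s0.

No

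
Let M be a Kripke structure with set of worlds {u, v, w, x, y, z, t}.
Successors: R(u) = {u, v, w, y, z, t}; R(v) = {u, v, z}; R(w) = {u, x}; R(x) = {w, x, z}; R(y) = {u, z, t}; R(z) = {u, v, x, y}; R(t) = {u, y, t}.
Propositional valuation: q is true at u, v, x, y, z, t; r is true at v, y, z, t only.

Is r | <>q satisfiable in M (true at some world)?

Let φ = r | <>q. Evaluate φ at each world:
  u (successors {u, v, w, y, z, t}): φ is true.
  v (successors {u, v, z}): φ is true.
  w (successors {u, x}): φ is true.
  x (successors {w, x, z}): φ is true.
  y (successors {u, z, t}): φ is true.
  z (successors {u, v, x, y}): φ is true.
  t (successors {u, y, t}): φ is true.
Detail at u (witness):
  At u: r is false, <>q is true, so r | <>q is true.
    At u: <>q requires q at some successor in {u, v, w, y, z, t}.
      q holds at u, so <>q is true at u.

Yes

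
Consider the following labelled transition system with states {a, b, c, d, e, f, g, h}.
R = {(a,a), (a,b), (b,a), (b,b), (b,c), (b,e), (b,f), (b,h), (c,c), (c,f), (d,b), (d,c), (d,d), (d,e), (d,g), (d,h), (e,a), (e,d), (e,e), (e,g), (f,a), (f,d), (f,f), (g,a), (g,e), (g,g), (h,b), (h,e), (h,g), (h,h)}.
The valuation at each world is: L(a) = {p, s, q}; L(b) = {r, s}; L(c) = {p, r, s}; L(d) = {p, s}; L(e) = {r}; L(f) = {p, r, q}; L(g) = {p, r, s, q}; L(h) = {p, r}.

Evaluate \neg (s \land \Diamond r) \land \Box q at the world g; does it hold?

At g: \neg (s \land \Diamond r) is false, \Box q is false, so \neg (s \land \Diamond r) \land \Box q is false.
  At g: s \land \Diamond r is true, so \neg (s \land \Diamond r) is false.
    At g: s is true, \Diamond r is true, so s \land \Diamond r is true.
      At g: \Diamond r requires r at some successor in {a, e, g}.
        r holds at e, so \Diamond r is true at g.
  At g: \Box q requires q at every successor {a, e, g}.
    q fails at e, so \Box q is false at g.

No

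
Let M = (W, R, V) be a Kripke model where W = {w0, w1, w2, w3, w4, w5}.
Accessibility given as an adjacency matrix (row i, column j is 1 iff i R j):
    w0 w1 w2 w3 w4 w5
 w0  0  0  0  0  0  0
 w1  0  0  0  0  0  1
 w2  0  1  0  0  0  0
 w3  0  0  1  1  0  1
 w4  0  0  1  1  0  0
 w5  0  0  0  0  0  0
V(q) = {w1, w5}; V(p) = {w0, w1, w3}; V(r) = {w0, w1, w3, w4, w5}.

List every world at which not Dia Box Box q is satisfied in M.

w0, w5

Let φ = not Dia Box Box q. Evaluate φ at each world:
  w0 (successors ∅): φ is true.
  w1 (successors {w5}): φ is false.
  w2 (successors {w1}): φ is false.
  w3 (successors {w2, w3, w5}): φ is false.
  w4 (successors {w2, w3}): φ is false.
  w5 (successors ∅): φ is true.
For instance, at w1:
  At w1: Dia Box Box q is true, so not Dia Box Box q is false.
    At w1: Dia Box Box q requires Box Box q at some successor in {w5}.
      Box Box q holds at w5, so Dia Box Box q is true at w1.
Satisfying worlds: {w0, w5}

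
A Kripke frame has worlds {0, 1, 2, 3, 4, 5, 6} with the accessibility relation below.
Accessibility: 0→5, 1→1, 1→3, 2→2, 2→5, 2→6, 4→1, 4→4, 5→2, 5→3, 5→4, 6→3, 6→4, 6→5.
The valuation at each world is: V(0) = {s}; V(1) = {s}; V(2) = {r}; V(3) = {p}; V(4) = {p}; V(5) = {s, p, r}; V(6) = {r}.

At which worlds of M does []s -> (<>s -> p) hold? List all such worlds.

1, 2, 3, 4, 5, 6

Let φ = []s -> (<>s -> p). Evaluate φ at each world:
  0 (successors {5}): φ is false.
  1 (successors {1, 3}): φ is true.
  2 (successors {2, 5, 6}): φ is true.
  3 (successors ∅): φ is true.
  4 (successors {1, 4}): φ is true.
  5 (successors {2, 3, 4}): φ is true.
  6 (successors {3, 4, 5}): φ is true.
For instance, at 6:
  At 6: []s is false, <>s -> p is false, so []s -> (<>s -> p) is true.
    At 6: []s requires s at every successor {3, 4, 5}.
      s fails at 3, so []s is false at 6.
    At 6: <>s is true, p is false, so <>s -> p is false.
      At 6: <>s requires s at some successor in {3, 4, 5}.
        s holds at 5, so <>s is true at 6.
Satisfying worlds: {1, 2, 3, 4, 5, 6}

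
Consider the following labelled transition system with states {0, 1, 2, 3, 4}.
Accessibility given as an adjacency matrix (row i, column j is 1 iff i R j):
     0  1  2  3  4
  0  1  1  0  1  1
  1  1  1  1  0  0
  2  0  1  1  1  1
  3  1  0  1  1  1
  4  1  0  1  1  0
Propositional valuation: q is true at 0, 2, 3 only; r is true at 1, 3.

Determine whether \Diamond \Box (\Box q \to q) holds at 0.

Yes

At 0: \Diamond \Box (\Box q \to q) requires \Box (\Box q \to q) at some successor in {0, 1, 3, 4}.
  \Box (\Box q \to q) holds at 1, so \Diamond \Box (\Box q \to q) is true at 0.
    At 1: \Box (\Box q \to q) requires \Box q \to q at every successor {0, 1, 2}.
      At 0: \Box q \to q is true.
      At 1: \Box q \to q is true.
      At 2: \Box q \to q is true.
    So \Box (\Box q \to q) is true at 1.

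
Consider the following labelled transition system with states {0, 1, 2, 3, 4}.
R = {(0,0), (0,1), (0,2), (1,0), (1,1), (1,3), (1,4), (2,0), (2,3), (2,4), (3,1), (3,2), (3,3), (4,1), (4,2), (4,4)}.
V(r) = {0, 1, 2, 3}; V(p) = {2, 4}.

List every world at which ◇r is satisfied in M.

0, 1, 2, 3, 4

Recall that ◇ψ holds at a world iff ψ holds at some accessible world.
Let φ = ◇r. Evaluate φ at each world:
  0 (successors {0, 1, 2}): φ is true.
  1 (successors {0, 1, 3, 4}): φ is true.
  2 (successors {0, 3, 4}): φ is true.
  3 (successors {1, 2, 3}): φ is true.
  4 (successors {1, 2, 4}): φ is true.
For instance, at 1:
  At 1: ◇r requires r at some successor in {0, 1, 3, 4}.
    r holds at 0, so ◇r is true at 1.
Satisfying worlds: {0, 1, 2, 3, 4}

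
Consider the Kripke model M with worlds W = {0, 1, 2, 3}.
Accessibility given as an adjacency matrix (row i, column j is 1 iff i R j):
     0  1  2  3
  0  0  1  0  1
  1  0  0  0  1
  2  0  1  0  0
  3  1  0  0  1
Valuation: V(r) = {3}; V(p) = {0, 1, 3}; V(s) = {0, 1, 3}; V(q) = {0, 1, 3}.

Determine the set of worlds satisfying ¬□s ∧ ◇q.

Let φ = ¬□s ∧ ◇q. Evaluate φ at each world:
  0 (successors {1, 3}): φ is false.
  1 (successors {3}): φ is false.
  2 (successors {1}): φ is false.
  3 (successors {0, 3}): φ is false.
For instance, at 0:
  At 0: ¬□s is false, ◇q is true, so ¬□s ∧ ◇q is false.
    At 0: □s is true, so ¬□s is false.
      At 0: □s requires s at every successor {1, 3}.
        At 1: s is true.
        At 3: s is true.
      So □s is true at 0.
    At 0: ◇q requires q at some successor in {1, 3}.
      q holds at 1, so ◇q is true at 0.
Satisfying worlds: none.

none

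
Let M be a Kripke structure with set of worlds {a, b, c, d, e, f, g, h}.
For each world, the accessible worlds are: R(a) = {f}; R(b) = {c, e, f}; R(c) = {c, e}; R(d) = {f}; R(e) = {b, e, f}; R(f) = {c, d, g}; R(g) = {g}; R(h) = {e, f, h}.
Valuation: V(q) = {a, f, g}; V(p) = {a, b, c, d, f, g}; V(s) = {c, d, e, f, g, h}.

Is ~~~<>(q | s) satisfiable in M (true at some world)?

Recall that <>ψ holds at a world iff ψ holds at some accessible world.
Let φ = ~~~<>(q | s). Evaluate φ at each world:
  a (successors {f}): φ is false.
  b (successors {c, e, f}): φ is false.
  c (successors {c, e}): φ is false.
  d (successors {f}): φ is false.
  e (successors {b, e, f}): φ is false.
  f (successors {c, d, g}): φ is false.
  g (successors {g}): φ is false.
  h (successors {e, f, h}): φ is false.
For instance, at e:
  At e: ~~<>(q | s) is true, so ~~~<>(q | s) is false.
    At e: ~<>(q | s) is false, so ~~<>(q | s) is true.
      At e: <>(q | s) is true, so ~<>(q | s) is false.

No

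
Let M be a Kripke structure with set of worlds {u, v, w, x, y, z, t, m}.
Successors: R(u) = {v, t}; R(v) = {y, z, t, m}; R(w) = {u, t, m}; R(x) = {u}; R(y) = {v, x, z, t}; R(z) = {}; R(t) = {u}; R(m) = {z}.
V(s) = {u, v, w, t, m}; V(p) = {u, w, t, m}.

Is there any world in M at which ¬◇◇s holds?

Let φ = ¬◇◇s. Evaluate φ at each world:
  u (successors {v, t}): φ is false.
  v (successors {y, z, t, m}): φ is false.
  w (successors {u, t, m}): φ is false.
  x (successors {u}): φ is false.
  y (successors {v, x, z, t}): φ is false.
  z (successors ∅): φ is true.
  t (successors {u}): φ is false.
  m (successors {z}): φ is true.
Detail at z (witness):
  At z: ◇◇s is false, so ¬◇◇s is true.
    At z: no accessible worlds, so ◇◇s is false.

Yes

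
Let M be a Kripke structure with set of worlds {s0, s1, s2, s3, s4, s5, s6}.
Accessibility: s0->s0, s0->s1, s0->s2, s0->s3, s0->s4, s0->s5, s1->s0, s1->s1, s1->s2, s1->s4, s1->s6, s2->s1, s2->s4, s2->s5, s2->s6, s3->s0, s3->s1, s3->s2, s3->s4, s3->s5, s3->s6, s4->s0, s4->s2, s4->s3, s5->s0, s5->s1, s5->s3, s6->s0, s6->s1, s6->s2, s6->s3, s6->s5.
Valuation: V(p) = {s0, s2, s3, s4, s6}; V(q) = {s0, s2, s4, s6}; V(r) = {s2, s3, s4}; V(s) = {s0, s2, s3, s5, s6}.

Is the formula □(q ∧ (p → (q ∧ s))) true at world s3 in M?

No

At s3: □(q ∧ (p → (q ∧ s))) requires q ∧ (p → (q ∧ s)) at every successor {s0, s1, s2, s4, s5, s6}.
  q ∧ (p → (q ∧ s)) fails at s1, so □(q ∧ (p → (q ∧ s))) is false at s3.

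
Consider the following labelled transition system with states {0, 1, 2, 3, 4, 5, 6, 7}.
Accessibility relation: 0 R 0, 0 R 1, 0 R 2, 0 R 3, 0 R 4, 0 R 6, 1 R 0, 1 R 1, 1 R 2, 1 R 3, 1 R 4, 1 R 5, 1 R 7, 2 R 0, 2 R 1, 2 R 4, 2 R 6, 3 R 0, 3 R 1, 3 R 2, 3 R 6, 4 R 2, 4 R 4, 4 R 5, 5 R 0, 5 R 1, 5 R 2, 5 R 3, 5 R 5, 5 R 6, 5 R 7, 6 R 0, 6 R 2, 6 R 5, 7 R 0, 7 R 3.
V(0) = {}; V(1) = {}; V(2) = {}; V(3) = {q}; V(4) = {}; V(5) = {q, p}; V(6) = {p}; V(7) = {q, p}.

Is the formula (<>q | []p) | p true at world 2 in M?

At 2: <>q | []p is false, p is false, so (<>q | []p) | p is false.
  At 2: <>q is false, []p is false, so <>q | []p is false.
    At 2: <>q requires q at some successor in {0, 1, 4, 6}.
      At 0: q is false.
      At 1: q is false.
      At 4: q is false.
      At 6: q is false.
    So <>q is false at 2.
    At 2: []p requires p at every successor {0, 1, 4, 6}.
      p fails at 0, so []p is false at 2.

No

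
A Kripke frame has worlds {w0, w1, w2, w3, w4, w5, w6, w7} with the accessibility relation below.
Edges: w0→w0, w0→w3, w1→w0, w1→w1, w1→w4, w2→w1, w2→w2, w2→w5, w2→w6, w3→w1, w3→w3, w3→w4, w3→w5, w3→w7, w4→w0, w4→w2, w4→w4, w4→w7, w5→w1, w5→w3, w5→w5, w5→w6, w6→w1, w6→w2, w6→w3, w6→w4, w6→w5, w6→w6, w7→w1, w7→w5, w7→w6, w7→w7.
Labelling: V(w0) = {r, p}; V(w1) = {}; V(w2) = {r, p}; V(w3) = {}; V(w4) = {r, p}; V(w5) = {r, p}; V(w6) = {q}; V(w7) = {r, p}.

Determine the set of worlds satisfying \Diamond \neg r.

w0, w1, w2, w3, w5, w6, w7

Let φ = \Diamond \neg r. Evaluate φ at each world:
  w0 (successors {w0, w3}): φ is true.
  w1 (successors {w0, w1, w4}): φ is true.
  w2 (successors {w1, w2, w5, w6}): φ is true.
  w3 (successors {w1, w3, w4, w5, w7}): φ is true.
  w4 (successors {w0, w2, w4, w7}): φ is false.
  w5 (successors {w1, w3, w5, w6}): φ is true.
  w6 (successors {w1, w2, w3, w4, w5, w6}): φ is true.
  w7 (successors {w1, w5, w6, w7}): φ is true.
For instance, at w4:
  At w4: \Diamond \neg r requires \neg r at some successor in {w0, w2, w4, w7}.
    At w0: \neg r is false.
    At w2: \neg r is false.
    At w4: \neg r is false.
    At w7: \neg r is false.
  So \Diamond \neg r is false at w4.
Satisfying worlds: {w0, w1, w2, w3, w5, w6, w7}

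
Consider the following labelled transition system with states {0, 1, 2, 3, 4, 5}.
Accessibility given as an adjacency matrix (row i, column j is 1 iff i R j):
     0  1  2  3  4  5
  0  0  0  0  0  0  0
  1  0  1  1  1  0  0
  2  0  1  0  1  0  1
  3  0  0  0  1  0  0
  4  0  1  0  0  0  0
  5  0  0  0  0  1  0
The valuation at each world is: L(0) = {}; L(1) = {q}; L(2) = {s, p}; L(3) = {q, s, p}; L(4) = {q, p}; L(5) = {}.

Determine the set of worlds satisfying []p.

0, 3, 5

Let φ = []p. Evaluate φ at each world:
  0 (successors ∅): φ is true.
  1 (successors {1, 2, 3}): φ is false.
  2 (successors {1, 3, 5}): φ is false.
  3 (successors {3}): φ is true.
  4 (successors {1}): φ is false.
  5 (successors {4}): φ is true.
For instance, at 4:
  At 4: []p requires p at every successor {1}.
    p fails at 1, so []p is false at 4.
Satisfying worlds: {0, 3, 5}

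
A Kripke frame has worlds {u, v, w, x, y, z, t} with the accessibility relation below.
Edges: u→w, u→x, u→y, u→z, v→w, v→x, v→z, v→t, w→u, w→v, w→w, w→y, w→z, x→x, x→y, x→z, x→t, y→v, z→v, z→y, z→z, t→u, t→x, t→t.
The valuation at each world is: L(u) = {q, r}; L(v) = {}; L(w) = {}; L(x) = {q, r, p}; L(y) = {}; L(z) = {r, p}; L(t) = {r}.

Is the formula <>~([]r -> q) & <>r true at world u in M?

No

At u: <>~([]r -> q) is false, <>r is true, so <>~([]r -> q) & <>r is false.
  At u: <>~([]r -> q) requires ~([]r -> q) at some successor in {w, x, y, z}.
    At w: ~([]r -> q) is false.
    At x: ~([]r -> q) is false.
    At y: ~([]r -> q) is false.
    At z: ~([]r -> q) is false.
  So <>~([]r -> q) is false at u.
  At u: <>r requires r at some successor in {w, x, y, z}.
    r holds at x, so <>r is true at u.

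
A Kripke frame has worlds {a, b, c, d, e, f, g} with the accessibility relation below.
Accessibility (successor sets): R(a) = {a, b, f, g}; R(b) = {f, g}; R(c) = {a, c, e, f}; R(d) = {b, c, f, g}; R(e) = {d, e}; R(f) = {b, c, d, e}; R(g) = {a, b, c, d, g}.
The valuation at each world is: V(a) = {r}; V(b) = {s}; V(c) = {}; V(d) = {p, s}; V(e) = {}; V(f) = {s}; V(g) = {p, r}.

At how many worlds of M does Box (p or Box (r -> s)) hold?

2

Let φ = Box (p or Box (r -> s)). Evaluate φ at each world:
  a (successors {a, b, f, g}): φ is false.
  b (successors {f, g}): φ is true.
  c (successors {a, c, e, f}): φ is false.
  d (successors {b, c, f, g}): φ is false.
  e (successors {d, e}): φ is true.
  f (successors {b, c, d, e}): φ is false.
  g (successors {a, b, c, d, g}): φ is false.
For instance, at f:
  At f: Box (p or Box (r -> s)) requires p or Box (r -> s) at every successor {b, c, d, e}.
    p or Box (r -> s) fails at b, so Box (p or Box (r -> s)) is false at f.
      At b: p is false, Box (r -> s) is false, so p or Box (r -> s) is false.
Satisfying worlds: {b, e}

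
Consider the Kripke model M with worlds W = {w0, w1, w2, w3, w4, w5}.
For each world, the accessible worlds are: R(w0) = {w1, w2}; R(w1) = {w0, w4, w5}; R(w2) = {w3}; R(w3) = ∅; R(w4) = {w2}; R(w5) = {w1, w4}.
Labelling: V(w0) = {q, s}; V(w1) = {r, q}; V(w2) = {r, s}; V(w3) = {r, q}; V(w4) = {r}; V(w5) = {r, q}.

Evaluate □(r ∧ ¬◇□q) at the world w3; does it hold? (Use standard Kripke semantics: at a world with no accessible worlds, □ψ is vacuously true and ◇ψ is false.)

At w3: no accessible worlds, so □(r ∧ ¬◇□q) holds vacuously.

Yes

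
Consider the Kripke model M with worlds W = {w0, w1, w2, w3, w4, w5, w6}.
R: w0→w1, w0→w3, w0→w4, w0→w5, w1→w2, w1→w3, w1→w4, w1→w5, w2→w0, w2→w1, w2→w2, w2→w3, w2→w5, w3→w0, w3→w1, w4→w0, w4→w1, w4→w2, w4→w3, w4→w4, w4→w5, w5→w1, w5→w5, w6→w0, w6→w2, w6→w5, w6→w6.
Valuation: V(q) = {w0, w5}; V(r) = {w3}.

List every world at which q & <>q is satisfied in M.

Let φ = q & <>q. Evaluate φ at each world:
  w0 (successors {w1, w3, w4, w5}): φ is true.
  w1 (successors {w2, w3, w4, w5}): φ is false.
  w2 (successors {w0, w1, w2, w3, w5}): φ is false.
  w3 (successors {w0, w1}): φ is false.
  w4 (successors {w0, w1, w2, w3, w4, w5}): φ is false.
  w5 (successors {w1, w5}): φ is true.
  w6 (successors {w0, w2, w5, w6}): φ is false.
For instance, at w1:
  At w1: q is false, <>q is true, so q & <>q is false.
    At w1: <>q requires q at some successor in {w2, w3, w4, w5}.
      q holds at w5, so <>q is true at w1.
Satisfying worlds: {w0, w5}

w0, w5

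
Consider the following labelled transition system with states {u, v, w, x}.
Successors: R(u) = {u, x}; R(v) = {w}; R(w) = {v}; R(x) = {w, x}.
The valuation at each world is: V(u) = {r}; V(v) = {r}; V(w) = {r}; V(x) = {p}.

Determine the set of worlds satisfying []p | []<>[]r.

Let φ = []p | []<>[]r. Evaluate φ at each world:
  u (successors {u, x}): φ is false.
  v (successors {w}): φ is true.
  w (successors {v}): φ is true.
  x (successors {w, x}): φ is true.
For instance, at x:
  At x: []p is false, []<>[]r is true, so []p | []<>[]r is true.
    At x: []p requires p at every successor {w, x}.
      p fails at w, so []p is false at x.
    At x: []<>[]r requires <>[]r at every successor {w, x}.
      At w: <>[]r is true.
      At x: <>[]r is true.
    So []<>[]r is true at x.
Satisfying worlds: {v, w, x}

v, w, x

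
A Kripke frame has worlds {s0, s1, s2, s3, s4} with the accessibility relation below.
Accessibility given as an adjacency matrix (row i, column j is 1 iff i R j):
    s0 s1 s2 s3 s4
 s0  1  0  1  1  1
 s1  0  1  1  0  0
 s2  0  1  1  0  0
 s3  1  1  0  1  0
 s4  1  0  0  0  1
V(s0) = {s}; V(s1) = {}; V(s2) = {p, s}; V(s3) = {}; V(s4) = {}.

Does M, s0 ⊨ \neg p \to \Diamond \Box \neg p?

At s0: \neg p is true, \Diamond \Box \neg p is true, so \neg p \to \Diamond \Box \neg p is true.
  At s0: \Diamond \Box \neg p requires \Box \neg p at some successor in {s0, s2, s3, s4}.
    \Box \neg p holds at s3, so \Diamond \Box \neg p is true at s0.
      At s3: \Box \neg p requires \neg p at every successor {s0, s1, s3}.
        At s0: \neg p is true.
        At s1: \neg p is true.
        At s3: \neg p is true.
      So \Box \neg p is true at s3.

Yes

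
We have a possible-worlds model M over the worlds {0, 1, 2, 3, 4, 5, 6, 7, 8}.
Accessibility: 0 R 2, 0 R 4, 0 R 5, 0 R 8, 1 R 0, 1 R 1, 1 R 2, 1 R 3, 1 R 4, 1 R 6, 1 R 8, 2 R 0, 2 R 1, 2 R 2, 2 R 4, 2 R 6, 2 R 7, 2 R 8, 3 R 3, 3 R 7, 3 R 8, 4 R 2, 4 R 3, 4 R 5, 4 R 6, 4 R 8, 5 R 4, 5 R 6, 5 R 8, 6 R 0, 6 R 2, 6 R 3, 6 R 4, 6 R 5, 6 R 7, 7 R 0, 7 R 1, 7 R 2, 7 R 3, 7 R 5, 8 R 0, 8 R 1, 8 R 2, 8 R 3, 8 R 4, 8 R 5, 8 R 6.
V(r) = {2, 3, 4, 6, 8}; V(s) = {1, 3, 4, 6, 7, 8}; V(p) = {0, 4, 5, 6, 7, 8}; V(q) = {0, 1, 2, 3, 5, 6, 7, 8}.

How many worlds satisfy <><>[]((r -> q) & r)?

0

Let φ = <><>[]((r -> q) & r). Evaluate φ at each world:
  0 (successors {2, 4, 5, 8}): φ is false.
  1 (successors {0, 1, 2, 3, 4, 6, 8}): φ is false.
  2 (successors {0, 1, 2, 4, 6, 7, 8}): φ is false.
  3 (successors {3, 7, 8}): φ is false.
  4 (successors {2, 3, 5, 6, 8}): φ is false.
  5 (successors {4, 6, 8}): φ is false.
  6 (successors {0, 2, 3, 4, 5, 7}): φ is false.
  7 (successors {0, 1, 2, 3, 5}): φ is false.
  8 (successors {0, 1, 2, 3, 4, 5, 6}): φ is false.
For instance, at 1:
  At 1: <><>[]((r -> q) & r) requires <>[]((r -> q) & r) at some successor in {0, 1, 2, 3, 4, 6, 8}.
    At 0: <>[]((r -> q) & r) is false.
    At 1: <>[]((r -> q) & r) is false.
    At 2: <>[]((r -> q) & r) is false.
    At 3: <>[]((r -> q) & r) is false.
    At 4: <>[]((r -> q) & r) is false.
    At 6: <>[]((r -> q) & r) is false.
    At 8: <>[]((r -> q) & r) is false.
  So <><>[]((r -> q) & r) is false at 1.
Satisfying worlds: none.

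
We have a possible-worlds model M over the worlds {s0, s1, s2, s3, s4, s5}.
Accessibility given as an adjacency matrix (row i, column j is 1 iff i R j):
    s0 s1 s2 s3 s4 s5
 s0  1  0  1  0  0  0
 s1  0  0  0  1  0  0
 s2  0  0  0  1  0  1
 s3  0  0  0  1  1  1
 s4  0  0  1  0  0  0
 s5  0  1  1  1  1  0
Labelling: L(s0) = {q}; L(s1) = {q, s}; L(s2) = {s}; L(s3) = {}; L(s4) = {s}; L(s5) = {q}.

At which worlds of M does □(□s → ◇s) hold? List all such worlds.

Let φ = □(□s → ◇s). Evaluate φ at each world:
  s0 (successors {s0, s2}): φ is true.
  s1 (successors {s3}): φ is true.
  s2 (successors {s3, s5}): φ is true.
  s3 (successors {s3, s4, s5}): φ is true.
  s4 (successors {s2}): φ is true.
  s5 (successors {s1, s2, s3, s4}): φ is true.
For instance, at s2:
  At s2: □(□s → ◇s) requires □s → ◇s at every successor {s3, s5}.
      At s3: □s is false, ◇s is true, so □s → ◇s is true.
      At s5: □s is false, ◇s is true, so □s → ◇s is true.
  So □(□s → ◇s) is true at s2.
Satisfying worlds: {s0, s1, s2, s3, s4, s5}

s0, s1, s2, s3, s4, s5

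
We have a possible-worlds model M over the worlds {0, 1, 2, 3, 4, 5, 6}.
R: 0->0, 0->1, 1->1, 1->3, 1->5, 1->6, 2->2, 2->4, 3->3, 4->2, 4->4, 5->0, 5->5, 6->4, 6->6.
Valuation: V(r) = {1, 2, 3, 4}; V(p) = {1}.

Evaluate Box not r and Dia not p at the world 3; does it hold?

No

At 3: Box not r is false, Dia not p is true, so Box not r and Dia not p is false.
  At 3: Box not r requires not r at every successor {3}.
    not r fails at 3, so Box not r is false at 3.
  At 3: Dia not p requires not p at some successor in {3}.
    not p holds at 3, so Dia not p is true at 3.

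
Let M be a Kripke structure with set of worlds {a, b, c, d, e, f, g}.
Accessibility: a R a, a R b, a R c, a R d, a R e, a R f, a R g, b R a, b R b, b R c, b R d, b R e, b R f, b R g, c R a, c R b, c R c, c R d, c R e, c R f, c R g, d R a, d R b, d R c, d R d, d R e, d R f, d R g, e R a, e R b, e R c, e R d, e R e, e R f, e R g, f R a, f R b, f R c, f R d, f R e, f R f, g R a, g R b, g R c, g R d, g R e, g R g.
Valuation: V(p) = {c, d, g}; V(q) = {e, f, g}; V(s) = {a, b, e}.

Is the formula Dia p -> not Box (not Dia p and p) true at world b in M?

Yes

At b: Dia p is true, not Box (not Dia p and p) is true, so Dia p -> not Box (not Dia p and p) is true.
  At b: Dia p requires p at some successor in {a, b, c, d, e, f, g}.
    p holds at c, so Dia p is true at b.
  At b: Box (not Dia p and p) is false, so not Box (not Dia p and p) is true.
    At b: Box (not Dia p and p) requires not Dia p and p at every successor {a, b, c, d, e, f, g}.
      not Dia p and p fails at a, so Box (not Dia p and p) is false at b.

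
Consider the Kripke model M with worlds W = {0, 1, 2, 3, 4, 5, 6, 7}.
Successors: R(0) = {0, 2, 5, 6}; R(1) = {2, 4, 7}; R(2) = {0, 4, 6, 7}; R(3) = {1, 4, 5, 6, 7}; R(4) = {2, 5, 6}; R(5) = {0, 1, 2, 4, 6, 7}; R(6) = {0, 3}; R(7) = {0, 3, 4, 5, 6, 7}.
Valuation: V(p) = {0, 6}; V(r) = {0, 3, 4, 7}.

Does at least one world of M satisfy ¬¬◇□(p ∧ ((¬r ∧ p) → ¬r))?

Let φ = ¬¬◇□(p ∧ ((¬r ∧ p) → ¬r)). Evaluate φ at each world:
  0 (successors {0, 2, 5, 6}): φ is false.
  1 (successors {2, 4, 7}): φ is false.
  2 (successors {0, 4, 6, 7}): φ is false.
  3 (successors {1, 4, 5, 6, 7}): φ is false.
  4 (successors {2, 5, 6}): φ is false.
  5 (successors {0, 1, 2, 4, 6, 7}): φ is false.
  6 (successors {0, 3}): φ is false.
  7 (successors {0, 3, 4, 5, 6, 7}): φ is false.
For instance, at 7:
  At 7: ¬◇□(p ∧ ((¬r ∧ p) → ¬r)) is true, so ¬¬◇□(p ∧ ((¬r ∧ p) → ¬r)) is false.
    At 7: ◇□(p ∧ ((¬r ∧ p) → ¬r)) is false, so ¬◇□(p ∧ ((¬r ∧ p) → ¬r)) is true.
      At 7: ◇□(p ∧ ((¬r ∧ p) → ¬r)) requires □(p ∧ ((¬r ∧ p) → ¬r)) at some successor in {0, 3, 4, 5, 6, 7}.
        At 0: □(p ∧ ((¬r ∧ p) → ¬r)) is false.
        At 3: □(p ∧ ((¬r ∧ p) → ¬r)) is false.
        At 4: □(p ∧ ((¬r ∧ p) → ¬r)) is false.
        At 5: □(p ∧ ((¬r ∧ p) → ¬r)) is false.
        At 6: □(p ∧ ((¬r ∧ p) → ¬r)) is false.
        At 7: □(p ∧ ((¬r ∧ p) → ¬r)) is false.
      So ◇□(p ∧ ((¬r ∧ p) → ¬r)) is false at 7.

No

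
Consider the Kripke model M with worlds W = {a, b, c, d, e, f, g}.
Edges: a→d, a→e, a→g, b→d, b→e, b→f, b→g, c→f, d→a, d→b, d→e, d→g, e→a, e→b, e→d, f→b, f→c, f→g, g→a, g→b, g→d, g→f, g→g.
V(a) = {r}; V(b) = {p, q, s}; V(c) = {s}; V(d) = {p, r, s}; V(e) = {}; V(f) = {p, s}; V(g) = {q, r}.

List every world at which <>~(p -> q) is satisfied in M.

Let φ = <>~(p -> q). Evaluate φ at each world:
  a (successors {d, e, g}): φ is true.
  b (successors {d, e, f, g}): φ is true.
  c (successors {f}): φ is true.
  d (successors {a, b, e, g}): φ is false.
  e (successors {a, b, d}): φ is true.
  f (successors {b, c, g}): φ is false.
  g (successors {a, b, d, f, g}): φ is true.
For instance, at d:
  At d: <>~(p -> q) requires ~(p -> q) at some successor in {a, b, e, g}.
    At a: ~(p -> q) is false.
    At b: ~(p -> q) is false.
    At e: ~(p -> q) is false.
    At g: ~(p -> q) is false.
  So <>~(p -> q) is false at d.
Satisfying worlds: {a, b, c, e, g}

a, b, c, e, g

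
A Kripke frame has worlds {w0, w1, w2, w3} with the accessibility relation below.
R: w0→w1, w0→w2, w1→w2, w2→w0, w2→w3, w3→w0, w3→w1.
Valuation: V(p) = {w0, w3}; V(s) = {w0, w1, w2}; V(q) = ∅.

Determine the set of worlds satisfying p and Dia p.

w3

Let φ = p and Dia p. Evaluate φ at each world:
  w0 (successors {w1, w2}): φ is false.
  w1 (successors {w2}): φ is false.
  w2 (successors {w0, w3}): φ is false.
  w3 (successors {w0, w1}): φ is true.
For instance, at w3:
  At w3: p is true, Dia p is true, so p and Dia p is true.
    At w3: Dia p requires p at some successor in {w0, w1}.
      p holds at w0, so Dia p is true at w3.
Satisfying worlds: {w3}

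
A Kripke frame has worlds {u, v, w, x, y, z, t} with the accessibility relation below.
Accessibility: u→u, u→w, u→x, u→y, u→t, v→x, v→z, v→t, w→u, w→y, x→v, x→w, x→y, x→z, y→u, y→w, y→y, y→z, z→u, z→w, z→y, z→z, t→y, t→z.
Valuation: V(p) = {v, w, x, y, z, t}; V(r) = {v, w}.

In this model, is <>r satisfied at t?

Recall that <>ψ holds at a world iff ψ holds at some accessible world.
At t: <>r requires r at some successor in {y, z}.
  At y: r is false.
  At z: r is false.
So <>r is false at t.

No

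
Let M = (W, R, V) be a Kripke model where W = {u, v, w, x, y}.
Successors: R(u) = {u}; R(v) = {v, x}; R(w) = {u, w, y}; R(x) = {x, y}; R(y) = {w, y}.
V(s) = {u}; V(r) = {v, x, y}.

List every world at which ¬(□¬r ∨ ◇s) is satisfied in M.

v, x, y

Recall that □ψ holds at a world iff ψ holds at every accessible world, and ◇ψ holds iff ψ holds at some accessible world.
Let φ = ¬(□¬r ∨ ◇s). Evaluate φ at each world:
  u (successors {u}): φ is false.
  v (successors {v, x}): φ is true.
  w (successors {u, w, y}): φ is false.
  x (successors {x, y}): φ is true.
  y (successors {w, y}): φ is true.
For instance, at u:
  At u: □¬r ∨ ◇s is true, so ¬(□¬r ∨ ◇s) is false.
    At u: □¬r is true, ◇s is true, so □¬r ∨ ◇s is true.
      At u: □¬r requires ¬r at every successor {u}.
        At u: ¬r is true.
      So □¬r is true at u.
      At u: ◇s requires s at some successor in {u}.
        s holds at u, so ◇s is true at u.
Satisfying worlds: {v, x, y}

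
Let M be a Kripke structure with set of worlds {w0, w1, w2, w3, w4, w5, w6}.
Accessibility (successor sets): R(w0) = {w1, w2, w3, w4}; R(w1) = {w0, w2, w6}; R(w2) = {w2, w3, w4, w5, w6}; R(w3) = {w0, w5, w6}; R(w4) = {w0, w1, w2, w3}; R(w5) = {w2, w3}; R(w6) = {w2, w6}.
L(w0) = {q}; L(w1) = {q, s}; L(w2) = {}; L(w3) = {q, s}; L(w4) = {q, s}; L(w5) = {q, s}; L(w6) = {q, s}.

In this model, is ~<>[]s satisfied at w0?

At w0: <>[]s is false, so ~<>[]s is true.
  At w0: <>[]s requires []s at some successor in {w1, w2, w3, w4}.
    At w1: []s is false.
    At w2: []s is false.
    At w3: []s is false.
    At w4: []s is false.
  So <>[]s is false at w0.

Yes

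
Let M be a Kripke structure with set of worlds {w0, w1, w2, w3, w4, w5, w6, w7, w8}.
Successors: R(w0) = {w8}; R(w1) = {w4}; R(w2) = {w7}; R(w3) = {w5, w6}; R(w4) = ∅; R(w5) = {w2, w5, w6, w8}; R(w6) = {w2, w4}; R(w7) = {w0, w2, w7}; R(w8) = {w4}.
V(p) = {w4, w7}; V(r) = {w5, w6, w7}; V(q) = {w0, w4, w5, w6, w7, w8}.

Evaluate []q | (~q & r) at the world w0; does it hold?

Yes

At w0: []q is true, ~q & r is false, so []q | (~q & r) is true.
  At w0: []q requires q at every successor {w8}.
    At w8: q is true.
  So []q is true at w0.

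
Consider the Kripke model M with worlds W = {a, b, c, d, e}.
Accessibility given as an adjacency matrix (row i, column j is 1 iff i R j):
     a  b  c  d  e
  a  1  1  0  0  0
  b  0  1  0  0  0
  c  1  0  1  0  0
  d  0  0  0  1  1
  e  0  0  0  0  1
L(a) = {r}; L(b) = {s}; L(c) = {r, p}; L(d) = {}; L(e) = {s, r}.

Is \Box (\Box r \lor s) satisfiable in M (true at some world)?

Yes

Let φ = \Box (\Box r \lor s). Evaluate φ at each world:
  a (successors {a, b}): φ is false.
  b (successors {b}): φ is true.
  c (successors {a, c}): φ is false.
  d (successors {d, e}): φ is false.
  e (successors {e}): φ is true.
Detail at b (witness):
  At b: \Box (\Box r \lor s) requires \Box r \lor s at every successor {b}.
      At b: \Box r is false, s is true, so \Box r \lor s is true.
  So \Box (\Box r \lor s) is true at b.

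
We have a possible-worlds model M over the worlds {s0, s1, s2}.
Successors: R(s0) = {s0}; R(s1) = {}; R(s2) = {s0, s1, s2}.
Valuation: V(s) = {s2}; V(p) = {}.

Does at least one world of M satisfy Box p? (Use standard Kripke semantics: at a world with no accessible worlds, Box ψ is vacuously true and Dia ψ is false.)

Let φ = Box p. Evaluate φ at each world:
  s0 (successors {s0}): φ is false.
  s1 (successors ∅): φ is true.
  s2 (successors {s0, s1, s2}): φ is false.
Detail at s1 (witness):
  At s1: no accessible worlds, so Box p holds vacuously.

Yes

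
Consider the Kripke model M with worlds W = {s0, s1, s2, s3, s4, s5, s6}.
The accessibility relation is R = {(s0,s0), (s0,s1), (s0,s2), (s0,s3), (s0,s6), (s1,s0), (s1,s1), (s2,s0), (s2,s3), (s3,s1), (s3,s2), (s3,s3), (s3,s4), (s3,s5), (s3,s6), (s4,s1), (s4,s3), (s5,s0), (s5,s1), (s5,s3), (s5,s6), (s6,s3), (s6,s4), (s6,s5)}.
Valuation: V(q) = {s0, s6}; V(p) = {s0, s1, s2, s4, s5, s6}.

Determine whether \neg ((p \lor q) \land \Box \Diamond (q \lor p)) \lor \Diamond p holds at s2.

At s2: \neg ((p \lor q) \land \Box \Diamond (q \lor p)) is false, \Diamond p is true, so \neg ((p \lor q) \land \Box \Diamond (q \lor p)) \lor \Diamond p is true.
  At s2: (p \lor q) \land \Box \Diamond (q \lor p) is true, so \neg ((p \lor q) \land \Box \Diamond (q \lor p)) is false.
    At s2: p \lor q is true, \Box \Diamond (q \lor p) is true, so (p \lor q) \land \Box \Diamond (q \lor p) is true.
      At s2: \Box \Diamond (q \lor p) requires \Diamond (q \lor p) at every successor {s0, s3}.
        At s0: \Diamond (q \lor p) is true.
        At s3: \Diamond (q \lor p) is true.
      So \Box \Diamond (q \lor p) is true at s2.
  At s2: \Diamond p requires p at some successor in {s0, s3}.
    p holds at s0, so \Diamond p is true at s2.

Yes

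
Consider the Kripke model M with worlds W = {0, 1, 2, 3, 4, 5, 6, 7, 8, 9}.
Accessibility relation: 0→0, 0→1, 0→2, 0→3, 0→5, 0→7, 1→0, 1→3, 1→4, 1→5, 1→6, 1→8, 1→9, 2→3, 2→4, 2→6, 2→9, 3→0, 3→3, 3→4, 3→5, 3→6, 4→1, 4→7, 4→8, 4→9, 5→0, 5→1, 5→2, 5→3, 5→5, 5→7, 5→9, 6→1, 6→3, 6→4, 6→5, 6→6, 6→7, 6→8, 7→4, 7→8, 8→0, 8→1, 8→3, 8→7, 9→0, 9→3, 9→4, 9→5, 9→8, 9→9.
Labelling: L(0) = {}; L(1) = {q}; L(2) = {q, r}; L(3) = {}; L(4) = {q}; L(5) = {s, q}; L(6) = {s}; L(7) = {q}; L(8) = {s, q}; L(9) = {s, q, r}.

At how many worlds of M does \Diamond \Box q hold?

Let φ = \Diamond \Box q. Evaluate φ at each world:
  0 (successors {0, 1, 2, 3, 5, 7}): φ is true.
  1 (successors {0, 3, 4, 5, 6, 8, 9}): φ is true.
  2 (successors {3, 4, 6, 9}): φ is true.
  3 (successors {0, 3, 4, 5, 6}): φ is true.
  4 (successors {1, 7, 8, 9}): φ is true.
  5 (successors {0, 1, 2, 3, 5, 7, 9}): φ is true.
  6 (successors {1, 3, 4, 5, 6, 7, 8}): φ is true.
  7 (successors {4, 8}): φ is true.
  8 (successors {0, 1, 3, 7}): φ is true.
  9 (successors {0, 3, 4, 5, 8, 9}): φ is true.
For instance, at 1:
  At 1: \Diamond \Box q requires \Box q at some successor in {0, 3, 4, 5, 6, 8, 9}.
    \Box q holds at 4, so \Diamond \Box q is true at 1.
      At 4: \Box q requires q at every successor {1, 7, 8, 9}.
        At 1: q is true.
        At 7: q is true.
        At 8: q is true.
        At 9: q is true.
      So \Box q is true at 4.
Satisfying worlds: {0, 1, 2, 3, 4, 5, 6, 7, 8, 9}

10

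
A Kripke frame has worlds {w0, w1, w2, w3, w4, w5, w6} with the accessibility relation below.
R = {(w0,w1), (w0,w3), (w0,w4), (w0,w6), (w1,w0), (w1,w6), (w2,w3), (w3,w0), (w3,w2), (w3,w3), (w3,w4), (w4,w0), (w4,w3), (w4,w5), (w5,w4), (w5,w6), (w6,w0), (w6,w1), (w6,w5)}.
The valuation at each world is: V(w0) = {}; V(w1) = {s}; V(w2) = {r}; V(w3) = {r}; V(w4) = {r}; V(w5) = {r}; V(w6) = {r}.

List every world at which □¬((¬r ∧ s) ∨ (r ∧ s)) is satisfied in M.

Let φ = □¬((¬r ∧ s) ∨ (r ∧ s)). Evaluate φ at each world:
  w0 (successors {w1, w3, w4, w6}): φ is false.
  w1 (successors {w0, w6}): φ is true.
  w2 (successors {w3}): φ is true.
  w3 (successors {w0, w2, w3, w4}): φ is true.
  w4 (successors {w0, w3, w5}): φ is true.
  w5 (successors {w4, w6}): φ is true.
  w6 (successors {w0, w1, w5}): φ is false.
For instance, at w1:
  At w1: □¬((¬r ∧ s) ∨ (r ∧ s)) requires ¬((¬r ∧ s) ∨ (r ∧ s)) at every successor {w0, w6}.
    At w0: ¬((¬r ∧ s) ∨ (r ∧ s)) is true.
    At w6: ¬((¬r ∧ s) ∨ (r ∧ s)) is true.
  So □¬((¬r ∧ s) ∨ (r ∧ s)) is true at w1.
Satisfying worlds: {w1, w2, w3, w4, w5}

w1, w2, w3, w4, w5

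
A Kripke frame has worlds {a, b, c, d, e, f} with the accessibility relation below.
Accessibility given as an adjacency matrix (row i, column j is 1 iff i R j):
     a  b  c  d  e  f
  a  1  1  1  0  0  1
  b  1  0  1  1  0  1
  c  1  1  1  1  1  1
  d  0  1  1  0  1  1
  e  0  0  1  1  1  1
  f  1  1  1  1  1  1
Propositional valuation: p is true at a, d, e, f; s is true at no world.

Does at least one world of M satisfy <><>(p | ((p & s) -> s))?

Recall that <>ψ holds at a world iff ψ holds at some accessible world.
Let φ = <><>(p | ((p & s) -> s)). Evaluate φ at each world:
  a (successors {a, b, c, f}): φ is true.
  b (successors {a, c, d, f}): φ is true.
  c (successors {a, b, c, d, e, f}): φ is true.
  d (successors {b, c, e, f}): φ is true.
  e (successors {c, d, e, f}): φ is true.
  f (successors {a, b, c, d, e, f}): φ is true.
Detail at a (witness):
  At a: <><>(p | ((p & s) -> s)) requires <>(p | ((p & s) -> s)) at some successor in {a, b, c, f}.
    <>(p | ((p & s) -> s)) holds at a, so <><>(p | ((p & s) -> s)) is true at a.
      At a: <>(p | ((p & s) -> s)) requires p | ((p & s) -> s) at some successor in {a, b, c, f}.
        p | ((p & s) -> s) holds at a, so <>(p | ((p & s) -> s)) is true at a.

Yes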